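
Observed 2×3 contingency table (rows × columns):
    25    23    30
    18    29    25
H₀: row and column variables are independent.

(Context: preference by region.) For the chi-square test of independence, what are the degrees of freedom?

df = (r−1)(c−1) = (2−1)·(3−1) = 2

degrees of freedom = 2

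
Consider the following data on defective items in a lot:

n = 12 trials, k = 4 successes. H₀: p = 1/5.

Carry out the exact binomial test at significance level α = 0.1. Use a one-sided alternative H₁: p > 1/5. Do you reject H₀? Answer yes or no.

reject H₀: no

Exact binomial: n=12, k=4, p₀=1/5=0.2000
P(X≥4) from Σ C(n,i)·p₀^i·(1−p₀)^(n−i)
p-value (one-sided, H₁ greater) = 0.20543
At α=0.1: p ≥ α → fail to reject H₀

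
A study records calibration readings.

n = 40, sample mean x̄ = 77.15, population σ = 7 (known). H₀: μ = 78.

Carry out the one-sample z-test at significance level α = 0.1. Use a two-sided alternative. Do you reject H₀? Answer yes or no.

SE = σ/√n = 7/√40 = 1.1068
z = (x̄−μ₀)/SE = (77.15−78)/1.1068 = -0.7680
p-value (two-sided) = 0.44250
At α=0.1: p ≥ α → fail to reject H₀

reject H₀: no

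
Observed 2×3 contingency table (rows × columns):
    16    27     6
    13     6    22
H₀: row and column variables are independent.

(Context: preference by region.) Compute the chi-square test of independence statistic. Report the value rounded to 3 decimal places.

Row totals [49, 41], col totals [29, 33, 28], n=90
χ² = (16−15.79)²/15.79 + (27−17.97)²/17.97 + (6−15.24)²/15.24 + (13−13.21)²/13.21 + (6−15.03)²/15.03 + (22−12.76)²/12.76 = 22.2818
df = 2

test statistic = 22.282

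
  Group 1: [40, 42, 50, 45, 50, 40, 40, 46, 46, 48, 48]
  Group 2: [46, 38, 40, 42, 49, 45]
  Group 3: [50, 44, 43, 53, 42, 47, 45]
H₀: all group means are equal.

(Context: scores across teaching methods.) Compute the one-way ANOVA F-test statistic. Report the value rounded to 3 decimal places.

Group means [45.00, 43.33, 46.29], grand mean 44.958
SSB = Σnᵢ(x̄ᵢ−x̄)² = 28.196; SSW = ΣΣ(x−x̄ᵢ)² = 332.762
MSB = 28.196/2 = 14.0982; MSW = 332.762/21 = 15.8458
F = MSB/MSW = 0.8897
df = (2, 21)

test statistic = 0.890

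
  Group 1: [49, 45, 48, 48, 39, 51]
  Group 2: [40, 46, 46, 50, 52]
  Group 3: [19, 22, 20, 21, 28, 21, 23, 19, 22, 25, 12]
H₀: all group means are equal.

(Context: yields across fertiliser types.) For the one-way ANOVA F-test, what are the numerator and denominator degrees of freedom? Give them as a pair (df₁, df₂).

degrees of freedom = [2, 19]

k = 3 groups, N = 22 total
df = (k−1, N−k) = (3−1, 22−3) = (2, 19)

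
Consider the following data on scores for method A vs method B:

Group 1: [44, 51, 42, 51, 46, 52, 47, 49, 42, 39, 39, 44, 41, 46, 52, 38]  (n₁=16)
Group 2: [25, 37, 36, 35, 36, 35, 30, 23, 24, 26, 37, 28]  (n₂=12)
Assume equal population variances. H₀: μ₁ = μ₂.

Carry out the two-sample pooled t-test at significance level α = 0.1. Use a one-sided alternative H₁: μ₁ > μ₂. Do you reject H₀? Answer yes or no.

reject H₀: yes

x̄₁=45.188, s₁=4.820, n₁=16
x̄₂=31.000, s₂=5.543, n₂=12
s_p² = [15·4.820² + 11·5.543²]/26 = 26.4014
SE = √(s_p²·(1/16+1/12)) = 1.9622
t = (45.188−31.000)/1.9622 = 7.2304
df = 26
p-value (one-sided, H₁ greater) = 0.00000
At α=0.1: p < α → reject H₀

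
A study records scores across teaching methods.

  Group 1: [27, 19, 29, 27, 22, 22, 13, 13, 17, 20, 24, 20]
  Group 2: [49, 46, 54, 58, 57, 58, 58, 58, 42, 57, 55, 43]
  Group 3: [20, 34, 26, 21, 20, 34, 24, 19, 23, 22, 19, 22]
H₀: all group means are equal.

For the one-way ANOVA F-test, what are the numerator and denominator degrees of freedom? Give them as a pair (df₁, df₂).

k = 3 groups, N = 36 total
df = (k−1, N−k) = (3−1, 36−3) = (2, 33)

degrees of freedom = [2, 33]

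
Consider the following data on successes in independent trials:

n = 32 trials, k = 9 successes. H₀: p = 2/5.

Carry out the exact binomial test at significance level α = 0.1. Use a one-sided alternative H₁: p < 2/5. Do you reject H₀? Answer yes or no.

reject H₀: no

Exact binomial: n=32, k=9, p₀=2/5=0.4000
P(X≤9) from Σ C(n,i)·p₀^i·(1−p₀)^(n−i)
p-value (one-sided, H₁ less) = 0.11555
At α=0.1: p ≥ α → fail to reject H₀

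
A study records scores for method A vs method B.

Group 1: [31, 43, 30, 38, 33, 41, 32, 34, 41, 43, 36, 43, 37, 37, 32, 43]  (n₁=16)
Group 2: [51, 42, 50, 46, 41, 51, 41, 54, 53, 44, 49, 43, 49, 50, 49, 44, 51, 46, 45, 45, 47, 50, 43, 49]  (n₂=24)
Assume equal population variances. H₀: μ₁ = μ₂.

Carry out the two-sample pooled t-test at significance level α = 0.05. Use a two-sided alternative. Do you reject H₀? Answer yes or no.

x̄₁=37.125, s₁=4.745, n₁=16
x̄₂=47.208, s₂=3.799, n₂=24
s_p² = [15·4.745² + 23·3.799²]/38 = 17.6239
SE = √(s_p²·(1/16+1/24)) = 1.3549
t = (37.125−47.208)/1.3549 = -7.4420
df = 38
p-value (two-sided) = 0.00000
At α=0.05: p < α → reject H₀

reject H₀: yes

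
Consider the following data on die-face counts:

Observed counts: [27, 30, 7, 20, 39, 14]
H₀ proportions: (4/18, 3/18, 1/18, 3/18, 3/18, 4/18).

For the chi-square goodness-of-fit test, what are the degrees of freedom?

degrees of freedom = 5

df = k − 1 = 6 − 1 = 5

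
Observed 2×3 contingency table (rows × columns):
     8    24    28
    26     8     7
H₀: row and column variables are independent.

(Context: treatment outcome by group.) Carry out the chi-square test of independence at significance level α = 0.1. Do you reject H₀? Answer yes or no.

reject H₀: yes

Row totals [60, 41], col totals [34, 32, 35], n=101
χ² = (8−20.20)²/20.20 + (24−19.01)²/19.01 + (28−20.79)²/20.79 + (26−13.80)²/13.80 + (8−12.99)²/12.99 + (7−14.21)²/14.21 = 27.5294
df = 2
p-value (upper-tail) = 0.00000
At α=0.1: p < α → reject H₀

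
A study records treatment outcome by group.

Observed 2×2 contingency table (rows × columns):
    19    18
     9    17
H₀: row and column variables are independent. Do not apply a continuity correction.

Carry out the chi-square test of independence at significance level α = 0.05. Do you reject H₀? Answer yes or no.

Row totals [37, 26], col totals [28, 35], n=63
χ² = (19−16.44)²/16.44 + (18−20.56)²/20.56 + (9−11.56)²/11.56 + (17−14.44)²/14.44 = 1.7322
df = 1
p-value (upper-tail) = 0.18813
At α=0.05: p ≥ α → fail to reject H₀

reject H₀: no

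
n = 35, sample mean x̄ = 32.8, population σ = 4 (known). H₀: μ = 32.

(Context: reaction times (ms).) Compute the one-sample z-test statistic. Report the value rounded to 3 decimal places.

test statistic = 1.183

SE = σ/√n = 4/√35 = 0.6761
z = (x̄−μ₀)/SE = (32.8−32)/0.6761 = 1.1832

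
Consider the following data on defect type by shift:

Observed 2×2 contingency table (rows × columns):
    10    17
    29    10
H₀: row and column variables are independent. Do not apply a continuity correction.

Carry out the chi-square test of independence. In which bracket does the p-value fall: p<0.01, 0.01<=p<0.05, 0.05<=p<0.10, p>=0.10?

p-value bracket: p<0.01

Row totals [27, 39], col totals [39, 27], n=66
χ² = (10−15.95)²/15.95 + (17−11.05)²/11.05 + (29−23.05)²/23.05 + (10−15.95)²/15.95 = 9.1933
df = 1
p-value (upper-tail) = 0.00243
→ bracket: p<0.01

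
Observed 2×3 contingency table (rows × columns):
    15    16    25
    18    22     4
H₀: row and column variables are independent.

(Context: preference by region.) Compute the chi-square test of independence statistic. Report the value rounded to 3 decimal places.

test statistic = 15.206

Row totals [56, 44], col totals [33, 38, 29], n=100
χ² = (15−18.48)²/18.48 + (16−21.28)²/21.28 + (25−16.24)²/16.24 + (18−14.52)²/14.52 + (22−16.72)²/16.72 + (4−12.76)²/12.76 = 15.2060
df = 2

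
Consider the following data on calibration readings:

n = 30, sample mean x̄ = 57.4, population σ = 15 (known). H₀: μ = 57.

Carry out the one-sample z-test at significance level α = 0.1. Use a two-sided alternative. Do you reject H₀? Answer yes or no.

reject H₀: no

SE = σ/√n = 15/√30 = 2.7386
z = (x̄−μ₀)/SE = (57.4−57)/2.7386 = 0.1461
p-value (two-sided) = 0.88387
At α=0.1: p ≥ α → fail to reject H₀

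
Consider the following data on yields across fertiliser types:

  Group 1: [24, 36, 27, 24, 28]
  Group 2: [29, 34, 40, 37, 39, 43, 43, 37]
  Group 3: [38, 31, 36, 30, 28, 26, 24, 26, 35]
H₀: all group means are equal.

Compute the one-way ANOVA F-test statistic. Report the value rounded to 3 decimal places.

test statistic = 7.850

Group means [27.80, 37.75, 30.44], grand mean 32.500
SSB = Σnᵢ(x̄ᵢ−x̄)² = 368.978; SSW = ΣΣ(x−x̄ᵢ)² = 446.522
MSB = 368.978/2 = 184.4889; MSW = 446.522/19 = 23.5012
F = MSB/MSW = 7.8502
df = (2, 19)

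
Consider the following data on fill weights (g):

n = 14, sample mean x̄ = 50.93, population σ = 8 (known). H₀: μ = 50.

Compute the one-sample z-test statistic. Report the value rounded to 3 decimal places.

test statistic = 0.435

SE = σ/√n = 8/√14 = 2.1381
z = (x̄−μ₀)/SE = (50.93−50)/2.1381 = 0.4350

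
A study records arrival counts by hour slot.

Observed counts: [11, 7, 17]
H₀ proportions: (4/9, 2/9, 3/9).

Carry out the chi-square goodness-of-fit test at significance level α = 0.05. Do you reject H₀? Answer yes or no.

n = 35; E_i = n·p_i = [15.56, 7.78, 11.67]
χ² = (11−15.56)²/15.56 + (7−7.78)²/7.78 + (17−11.67)²/11.67 = 3.8500
df = 2
p-value (upper-tail) = 0.14588
At α=0.05: p ≥ α → fail to reject H₀

reject H₀: no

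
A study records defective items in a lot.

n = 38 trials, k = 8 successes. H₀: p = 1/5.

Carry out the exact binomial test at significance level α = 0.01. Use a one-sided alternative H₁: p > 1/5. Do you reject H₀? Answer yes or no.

Exact binomial: n=38, k=8, p₀=1/5=0.2000
P(X≥8) from Σ C(n,i)·p₀^i·(1−p₀)^(n−i)
p-value (one-sided, H₁ greater) = 0.49966
At α=0.01: p ≥ α → fail to reject H₀

reject H₀: no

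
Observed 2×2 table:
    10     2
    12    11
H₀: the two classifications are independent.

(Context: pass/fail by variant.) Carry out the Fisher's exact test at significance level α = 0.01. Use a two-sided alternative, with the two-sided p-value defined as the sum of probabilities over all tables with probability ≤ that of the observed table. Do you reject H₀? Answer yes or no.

Margins: r₁=12, r₂=23, c₁=22, c₂=13, n=35
p_obs = C(12,10)·C(23,12)/C(35,22); sum pmf over tables with pmf ≤ p_obs
p-value (two-sided) = 0.13905
At α=0.01: p ≥ α → fail to reject H₀

reject H₀: no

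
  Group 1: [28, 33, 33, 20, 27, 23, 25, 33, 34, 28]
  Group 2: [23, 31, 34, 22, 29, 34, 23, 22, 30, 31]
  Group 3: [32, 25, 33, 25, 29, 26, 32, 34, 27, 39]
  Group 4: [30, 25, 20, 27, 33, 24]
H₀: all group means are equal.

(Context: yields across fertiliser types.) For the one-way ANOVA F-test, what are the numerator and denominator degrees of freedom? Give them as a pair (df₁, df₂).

degrees of freedom = [3, 32]

k = 4 groups, N = 36 total
df = (k−1, N−k) = (4−1, 36−4) = (3, 32)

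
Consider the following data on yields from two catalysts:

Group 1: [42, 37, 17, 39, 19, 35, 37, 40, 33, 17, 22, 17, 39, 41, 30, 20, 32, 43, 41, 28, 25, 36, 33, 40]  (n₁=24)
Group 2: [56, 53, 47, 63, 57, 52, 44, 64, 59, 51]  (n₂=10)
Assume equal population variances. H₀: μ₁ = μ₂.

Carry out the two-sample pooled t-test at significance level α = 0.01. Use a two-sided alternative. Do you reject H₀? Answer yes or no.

reject H₀: yes

x̄₁=31.792, s₁=8.949, n₁=24
x̄₂=54.600, s₂=6.484, n₂=10
s_p² = [23·8.949² + 9·6.484²]/32 = 69.3862
SE = √(s_p²·(1/24+1/10)) = 3.1352
t = (31.792−54.600)/3.1352 = -7.2748
df = 32
p-value (two-sided) = 0.00000
At α=0.01: p < α → reject H₀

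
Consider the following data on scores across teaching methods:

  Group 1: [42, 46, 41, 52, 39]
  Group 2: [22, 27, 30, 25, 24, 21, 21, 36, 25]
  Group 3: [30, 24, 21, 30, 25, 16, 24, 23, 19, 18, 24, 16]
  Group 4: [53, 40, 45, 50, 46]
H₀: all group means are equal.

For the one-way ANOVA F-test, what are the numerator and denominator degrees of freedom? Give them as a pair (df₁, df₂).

degrees of freedom = [3, 27]

k = 4 groups, N = 31 total
df = (k−1, N−k) = (4−1, 31−4) = (3, 27)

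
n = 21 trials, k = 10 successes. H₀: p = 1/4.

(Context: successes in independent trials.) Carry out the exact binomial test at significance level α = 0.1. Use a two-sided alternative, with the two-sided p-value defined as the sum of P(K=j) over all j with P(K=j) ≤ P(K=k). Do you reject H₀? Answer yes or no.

reject H₀: yes

Exact binomial: n=21, k=10, p₀=1/4=0.2500
P(X=j) = C(n,j)·p₀^j·(1−p₀)^(n−j); p = Σ P(X=j) over j with P(X=j) ≤ P(X=10)
p-value (two-sided) = 0.02301
At α=0.1: p < α → reject H₀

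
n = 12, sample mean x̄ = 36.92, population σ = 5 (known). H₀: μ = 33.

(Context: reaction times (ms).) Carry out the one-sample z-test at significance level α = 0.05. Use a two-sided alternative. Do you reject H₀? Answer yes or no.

SE = σ/√n = 5/√12 = 1.4434
z = (x̄−μ₀)/SE = (36.92−33)/1.4434 = 2.7159
p-value (two-sided) = 0.00661
At α=0.05: p < α → reject H₀

reject H₀: yes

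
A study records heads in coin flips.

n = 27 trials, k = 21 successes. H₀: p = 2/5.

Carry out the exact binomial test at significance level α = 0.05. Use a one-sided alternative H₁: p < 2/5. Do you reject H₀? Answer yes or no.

reject H₀: no

Exact binomial: n=27, k=21, p₀=2/5=0.4000
P(X≤21) from Σ C(n,i)·p₀^i·(1−p₀)^(n−i)
p-value (one-sided, H₁ less) = 0.99999
At α=0.05: p ≥ α → fail to reject H₀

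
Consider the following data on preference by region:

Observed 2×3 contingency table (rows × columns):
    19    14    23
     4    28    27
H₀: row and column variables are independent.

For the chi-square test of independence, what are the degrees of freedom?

degrees of freedom = 2

df = (r−1)(c−1) = (2−1)·(3−1) = 2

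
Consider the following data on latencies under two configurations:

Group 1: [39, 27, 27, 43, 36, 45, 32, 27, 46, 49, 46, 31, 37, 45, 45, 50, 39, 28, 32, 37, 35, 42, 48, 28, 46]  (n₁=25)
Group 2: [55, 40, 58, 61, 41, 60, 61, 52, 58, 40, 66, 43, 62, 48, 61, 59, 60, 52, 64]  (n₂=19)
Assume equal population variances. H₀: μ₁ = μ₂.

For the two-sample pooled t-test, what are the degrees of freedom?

df = n₁ + n₂ − 2 = 25 + 19 − 2 = 42

degrees of freedom = 42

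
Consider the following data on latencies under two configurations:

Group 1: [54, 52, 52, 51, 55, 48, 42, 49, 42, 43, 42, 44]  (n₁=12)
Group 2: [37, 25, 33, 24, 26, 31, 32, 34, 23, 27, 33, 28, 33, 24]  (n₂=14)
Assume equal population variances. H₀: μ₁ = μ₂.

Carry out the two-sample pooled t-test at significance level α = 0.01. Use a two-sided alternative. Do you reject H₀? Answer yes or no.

reject H₀: yes

x̄₁=47.833, s₁=5.006, n₁=12
x̄₂=29.286, s₂=4.514, n₂=14
s_p² = [11·5.006² + 13·4.514²]/24 = 22.5218
SE = √(s_p²·(1/12+1/14)) = 1.8670
t = (47.833−29.286)/1.8670 = 9.9347
df = 24
p-value (two-sided) = 0.00000
At α=0.01: p < α → reject H₀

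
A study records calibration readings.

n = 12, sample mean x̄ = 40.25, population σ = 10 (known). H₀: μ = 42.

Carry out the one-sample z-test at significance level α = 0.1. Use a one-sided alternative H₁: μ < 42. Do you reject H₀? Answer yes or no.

SE = σ/√n = 10/√12 = 2.8868
z = (x̄−μ₀)/SE = (40.25−42)/2.8868 = -0.6062
p-value (one-sided, H₁ less) = 0.27219
At α=0.1: p ≥ α → fail to reject H₀

reject H₀: no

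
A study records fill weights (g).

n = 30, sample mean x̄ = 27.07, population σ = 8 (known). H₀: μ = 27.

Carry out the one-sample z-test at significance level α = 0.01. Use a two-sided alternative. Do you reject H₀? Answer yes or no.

reject H₀: no

SE = σ/√n = 8/√30 = 1.4606
z = (x̄−μ₀)/SE = (27.07−27)/1.4606 = 0.0479
p-value (two-sided) = 0.96178
At α=0.01: p ≥ α → fail to reject H₀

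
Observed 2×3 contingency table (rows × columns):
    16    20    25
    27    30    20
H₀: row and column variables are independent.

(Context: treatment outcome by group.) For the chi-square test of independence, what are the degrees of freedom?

degrees of freedom = 2

df = (r−1)(c−1) = (2−1)·(3−1) = 2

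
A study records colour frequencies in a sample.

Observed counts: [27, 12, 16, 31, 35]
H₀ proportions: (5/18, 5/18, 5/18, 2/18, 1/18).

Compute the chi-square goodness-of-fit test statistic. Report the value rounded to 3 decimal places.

test statistic = 166.301

n = 121; E_i = n·p_i = [33.61, 33.61, 33.61, 13.44, 6.72]
χ² = (27−33.61)²/33.61 + (12−33.61)²/33.61 + (16−33.61)²/33.61 + (31−13.44)²/13.44 + (35−6.72)²/6.72 = 166.3008
df = 4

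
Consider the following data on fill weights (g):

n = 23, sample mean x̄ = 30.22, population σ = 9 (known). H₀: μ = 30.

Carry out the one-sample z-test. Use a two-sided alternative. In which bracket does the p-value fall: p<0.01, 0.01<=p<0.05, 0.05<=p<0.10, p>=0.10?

p-value bracket: p>=0.10

SE = σ/√n = 9/√23 = 1.8766
z = (x̄−μ₀)/SE = (30.22−30)/1.8766 = 0.1172
p-value (two-sided) = 0.90668
→ bracket: p>=0.10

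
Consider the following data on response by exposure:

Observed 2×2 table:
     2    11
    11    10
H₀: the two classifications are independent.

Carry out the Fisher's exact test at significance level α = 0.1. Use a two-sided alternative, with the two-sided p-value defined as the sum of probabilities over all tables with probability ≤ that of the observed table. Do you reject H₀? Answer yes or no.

reject H₀: yes

Margins: r₁=13, r₂=21, c₁=13, c₂=21, n=34
p_obs = C(13,2)·C(21,11)/C(34,13); sum pmf over tables with pmf ≤ p_obs
p-value (two-sided) = 0.06724
At α=0.1: p < α → reject H₀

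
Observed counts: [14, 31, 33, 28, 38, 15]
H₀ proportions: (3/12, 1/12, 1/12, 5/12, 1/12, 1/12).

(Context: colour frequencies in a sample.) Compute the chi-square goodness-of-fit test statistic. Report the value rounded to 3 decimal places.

test statistic = 138.444

n = 159; E_i = n·p_i = [39.75, 13.25, 13.25, 66.25, 13.25, 13.25]
χ² = (14−39.75)²/39.75 + (31−13.25)²/13.25 + (33−13.25)²/13.25 + (28−66.25)²/66.25 + (38−13.25)²/13.25 + (15−13.25)²/13.25 = 138.4440
df = 5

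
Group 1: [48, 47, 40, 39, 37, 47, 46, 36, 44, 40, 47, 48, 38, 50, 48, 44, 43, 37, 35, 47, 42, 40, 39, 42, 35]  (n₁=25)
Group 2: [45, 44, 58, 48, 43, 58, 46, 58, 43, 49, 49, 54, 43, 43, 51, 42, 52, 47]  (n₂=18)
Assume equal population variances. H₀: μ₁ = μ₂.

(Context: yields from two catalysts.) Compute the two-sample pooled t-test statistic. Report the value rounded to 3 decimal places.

x̄₁=42.360, s₁=4.672, n₁=25
x̄₂=48.500, s₂=5.555, n₂=18
s_p² = [24·4.672² + 17·5.555²]/41 = 25.5673
SE = √(s_p²·(1/25+1/18)) = 1.5630
t = (42.360−48.500)/1.5630 = -3.9282
df = 41

test statistic = -3.928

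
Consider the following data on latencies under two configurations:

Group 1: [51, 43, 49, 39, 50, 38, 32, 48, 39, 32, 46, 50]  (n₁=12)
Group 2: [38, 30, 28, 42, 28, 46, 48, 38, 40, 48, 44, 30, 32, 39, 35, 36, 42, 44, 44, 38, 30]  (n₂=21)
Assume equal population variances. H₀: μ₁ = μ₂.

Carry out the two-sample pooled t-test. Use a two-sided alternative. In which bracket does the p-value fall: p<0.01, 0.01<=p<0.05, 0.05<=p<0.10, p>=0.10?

p-value bracket: 0.01<=p<0.05

x̄₁=43.083, s₁=6.947, n₁=12
x̄₂=38.095, s₂=6.518, n₂=21
s_p² = [11·6.947² + 20·6.518²]/31 = 44.5396
SE = √(s_p²·(1/12+1/21)) = 2.4151
t = (43.083−38.095)/2.4151 = 2.0654
df = 31
p-value (two-sided) = 0.04733
→ bracket: 0.01<=p<0.05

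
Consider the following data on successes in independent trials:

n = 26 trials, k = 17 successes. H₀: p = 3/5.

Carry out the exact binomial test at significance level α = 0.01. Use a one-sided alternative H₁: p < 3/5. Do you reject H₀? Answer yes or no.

reject H₀: no

Exact binomial: n=26, k=17, p₀=3/5=0.6000
P(X≤17) from Σ C(n,i)·p₀^i·(1−p₀)^(n−i)
p-value (one-sided, H₁ less) = 0.77446
At α=0.01: p ≥ α → fail to reject H₀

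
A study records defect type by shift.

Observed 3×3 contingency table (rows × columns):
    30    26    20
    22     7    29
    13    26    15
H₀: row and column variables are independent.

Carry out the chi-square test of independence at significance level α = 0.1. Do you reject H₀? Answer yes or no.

Row totals [76, 58, 54], col totals [65, 59, 64], n=188
χ² = (30−26.28)²/26.28 + (26−23.85)²/23.85 + (20−25.87)²/25.87 + (22−20.05)²/20.05 + (7−18.20)²/18.20 + (29−19.74)²/19.74 + (13−18.67)²/18.67 + (26−16.95)²/16.95 + (15−18.38)²/18.38 = 20.6566
df = 4
p-value (upper-tail) = 0.00037
At α=0.1: p < α → reject H₀

reject H₀: yes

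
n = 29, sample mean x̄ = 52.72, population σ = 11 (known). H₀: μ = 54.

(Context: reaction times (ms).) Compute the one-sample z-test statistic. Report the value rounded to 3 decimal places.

SE = σ/√n = 11/√29 = 2.0426
z = (x̄−μ₀)/SE = (52.72−54)/2.0426 = -0.6266

test statistic = -0.627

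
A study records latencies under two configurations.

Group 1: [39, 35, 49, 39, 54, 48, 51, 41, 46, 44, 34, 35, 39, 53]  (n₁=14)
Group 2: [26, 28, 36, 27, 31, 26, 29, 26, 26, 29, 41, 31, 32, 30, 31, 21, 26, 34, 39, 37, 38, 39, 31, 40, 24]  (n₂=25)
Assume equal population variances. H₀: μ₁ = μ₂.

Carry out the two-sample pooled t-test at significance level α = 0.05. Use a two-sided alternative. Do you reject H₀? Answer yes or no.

reject H₀: yes

x̄₁=43.357, s₁=6.879, n₁=14
x̄₂=31.120, s₂=5.540, n₂=25
s_p² = [13·6.879² + 24·5.540²]/37 = 36.5366
SE = √(s_p²·(1/14+1/25)) = 2.0177
t = (43.357−31.120)/2.0177 = 6.0648
df = 37
p-value (two-sided) = 0.00000
At α=0.05: p < α → reject H₀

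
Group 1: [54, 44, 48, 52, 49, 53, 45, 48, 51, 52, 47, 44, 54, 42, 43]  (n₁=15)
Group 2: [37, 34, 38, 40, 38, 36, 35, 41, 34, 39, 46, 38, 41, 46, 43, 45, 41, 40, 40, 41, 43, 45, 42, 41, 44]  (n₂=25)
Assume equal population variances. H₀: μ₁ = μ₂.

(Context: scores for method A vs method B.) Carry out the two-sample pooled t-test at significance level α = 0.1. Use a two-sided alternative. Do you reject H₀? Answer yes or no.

reject H₀: yes

x̄₁=48.400, s₁=4.137, n₁=15
x̄₂=40.320, s₂=3.520, n₂=25
s_p² = [14·4.137² + 24·3.520²]/38 = 14.1326
SE = √(s_p²·(1/15+1/25)) = 1.2278
t = (48.400−40.320)/1.2278 = 6.5809
df = 38
p-value (two-sided) = 0.00000
At α=0.1: p < α → reject H₀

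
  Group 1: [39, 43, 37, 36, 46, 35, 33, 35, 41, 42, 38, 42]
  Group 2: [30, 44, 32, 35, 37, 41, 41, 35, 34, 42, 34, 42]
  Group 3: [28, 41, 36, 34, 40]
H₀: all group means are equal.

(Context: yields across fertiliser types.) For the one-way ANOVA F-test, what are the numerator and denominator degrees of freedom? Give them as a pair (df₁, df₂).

k = 3 groups, N = 29 total
df = (k−1, N−k) = (3−1, 29−3) = (2, 26)

degrees of freedom = [2, 26]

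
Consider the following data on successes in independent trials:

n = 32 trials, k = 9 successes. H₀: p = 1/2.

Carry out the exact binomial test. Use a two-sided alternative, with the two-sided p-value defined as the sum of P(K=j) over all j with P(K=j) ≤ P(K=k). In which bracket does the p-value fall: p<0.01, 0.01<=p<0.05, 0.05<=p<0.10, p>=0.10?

Exact binomial: n=32, k=9, p₀=1/2=0.5000
P(X=j) = C(n,j)·p₀^j·(1−p₀)^(n−j); p = Σ P(X=j) over j with P(X=j) ≤ P(X=9)
p-value (two-sided) = 0.02006
→ bracket: 0.01<=p<0.05

p-value bracket: 0.01<=p<0.05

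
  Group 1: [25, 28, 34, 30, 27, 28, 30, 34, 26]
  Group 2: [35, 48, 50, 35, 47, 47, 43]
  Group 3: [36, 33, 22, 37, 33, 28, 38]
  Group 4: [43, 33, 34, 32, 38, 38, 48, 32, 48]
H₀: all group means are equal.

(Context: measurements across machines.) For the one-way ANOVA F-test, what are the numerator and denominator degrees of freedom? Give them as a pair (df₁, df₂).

degrees of freedom = [3, 28]

k = 4 groups, N = 32 total
df = (k−1, N−k) = (4−1, 32−4) = (3, 28)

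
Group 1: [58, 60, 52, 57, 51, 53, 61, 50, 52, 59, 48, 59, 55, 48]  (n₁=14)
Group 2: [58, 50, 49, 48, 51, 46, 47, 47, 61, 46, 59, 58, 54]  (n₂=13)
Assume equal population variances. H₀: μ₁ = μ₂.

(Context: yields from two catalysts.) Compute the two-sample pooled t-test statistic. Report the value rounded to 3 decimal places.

test statistic = 1.382

x̄₁=54.500, s₁=4.502, n₁=14
x̄₂=51.846, s₂=5.460, n₂=13
s_p² = [13·4.502² + 12·5.460²]/25 = 24.8477
SE = √(s_p²·(1/14+1/13)) = 1.9199
t = (54.500−51.846)/1.9199 = 1.3822
df = 25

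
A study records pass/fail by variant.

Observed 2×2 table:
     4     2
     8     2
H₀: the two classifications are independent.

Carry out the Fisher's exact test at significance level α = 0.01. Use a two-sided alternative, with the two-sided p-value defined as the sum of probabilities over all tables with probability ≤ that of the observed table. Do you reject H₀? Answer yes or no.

Margins: r₁=6, r₂=10, c₁=12, c₂=4, n=16
p_obs = C(6,4)·C(10,8)/C(16,12); sum pmf over tables with pmf ≤ p_obs
p-value (two-sided) = 0.60440
At α=0.01: p ≥ α → fail to reject H₀

reject H₀: no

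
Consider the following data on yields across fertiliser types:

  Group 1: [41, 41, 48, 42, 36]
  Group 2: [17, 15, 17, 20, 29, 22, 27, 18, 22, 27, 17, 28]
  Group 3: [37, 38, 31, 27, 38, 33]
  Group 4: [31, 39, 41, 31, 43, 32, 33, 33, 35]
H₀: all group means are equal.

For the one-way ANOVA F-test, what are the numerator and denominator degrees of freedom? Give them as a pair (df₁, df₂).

degrees of freedom = [3, 28]

k = 4 groups, N = 32 total
df = (k−1, N−k) = (4−1, 32−4) = (3, 28)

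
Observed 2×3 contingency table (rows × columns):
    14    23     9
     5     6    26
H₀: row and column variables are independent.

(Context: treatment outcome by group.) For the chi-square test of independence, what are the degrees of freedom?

df = (r−1)(c−1) = (2−1)·(3−1) = 2

degrees of freedom = 2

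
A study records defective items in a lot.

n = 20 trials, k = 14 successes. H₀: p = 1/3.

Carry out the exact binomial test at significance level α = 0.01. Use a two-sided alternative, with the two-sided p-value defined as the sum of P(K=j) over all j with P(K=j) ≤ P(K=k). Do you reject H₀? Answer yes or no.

reject H₀: yes

Exact binomial: n=20, k=14, p₀=1/3=0.3333
P(X=j) = C(n,j)·p₀^j·(1−p₀)^(n−j); p = Σ P(X=j) over j with P(X=j) ≤ P(X=14)
p-value (two-sided) = 0.00118
At α=0.01: p < α → reject H₀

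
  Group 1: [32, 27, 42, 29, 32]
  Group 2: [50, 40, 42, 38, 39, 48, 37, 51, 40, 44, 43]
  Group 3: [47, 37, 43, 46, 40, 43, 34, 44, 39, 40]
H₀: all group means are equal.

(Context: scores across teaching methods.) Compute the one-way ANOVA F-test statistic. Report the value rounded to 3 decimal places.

Group means [32.40, 42.91, 41.30], grand mean 40.269
SSB = Σnᵢ(x̄ᵢ−x̄)² = 396.906; SSW = ΣΣ(x−x̄ᵢ)² = 516.209
MSB = 396.906/2 = 198.4531; MSW = 516.209/23 = 22.4439
F = MSB/MSW = 8.8422
df = (2, 23)

test statistic = 8.842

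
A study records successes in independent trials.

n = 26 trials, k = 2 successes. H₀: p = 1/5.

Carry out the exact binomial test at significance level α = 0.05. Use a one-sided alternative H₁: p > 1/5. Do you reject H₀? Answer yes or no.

Exact binomial: n=26, k=2, p₀=1/5=0.2000
P(X≥2) from Σ C(n,i)·p₀^i·(1−p₀)^(n−i)
p-value (one-sided, H₁ greater) = 0.97733
At α=0.05: p ≥ α → fail to reject H₀

reject H₀: no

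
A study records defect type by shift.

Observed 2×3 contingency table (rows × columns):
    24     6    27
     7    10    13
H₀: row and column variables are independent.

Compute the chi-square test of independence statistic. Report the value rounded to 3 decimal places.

test statistic = 7.573

Row totals [57, 30], col totals [31, 16, 40], n=87
χ² = (24−20.31)²/20.31 + (6−10.48)²/10.48 + (27−26.21)²/26.21 + (7−10.69)²/10.69 + (10−5.52)²/5.52 + (13−13.79)²/13.79 = 7.5726
df = 2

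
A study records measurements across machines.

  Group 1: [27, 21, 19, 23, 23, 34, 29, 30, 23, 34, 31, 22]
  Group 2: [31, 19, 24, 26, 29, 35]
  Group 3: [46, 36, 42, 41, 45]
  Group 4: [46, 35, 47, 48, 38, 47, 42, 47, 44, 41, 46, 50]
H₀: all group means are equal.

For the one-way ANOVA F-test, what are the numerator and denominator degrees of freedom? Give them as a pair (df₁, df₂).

k = 4 groups, N = 35 total
df = (k−1, N−k) = (4−1, 35−4) = (3, 31)

degrees of freedom = [3, 31]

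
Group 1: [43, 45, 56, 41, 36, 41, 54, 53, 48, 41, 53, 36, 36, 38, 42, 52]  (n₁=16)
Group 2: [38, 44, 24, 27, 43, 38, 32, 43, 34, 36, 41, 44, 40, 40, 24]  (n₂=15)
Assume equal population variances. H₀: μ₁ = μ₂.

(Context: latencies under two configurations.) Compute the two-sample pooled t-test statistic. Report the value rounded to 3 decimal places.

x̄₁=44.688, s₁=7.021, n₁=16
x̄₂=36.533, s₂=6.947, n₂=15
s_p² = [15·7.021² + 14·6.947²]/29 = 48.7990
SE = √(s_p²·(1/16+1/15)) = 2.5106
t = (44.688−36.533)/2.5106 = 3.2479
df = 29

test statistic = 3.248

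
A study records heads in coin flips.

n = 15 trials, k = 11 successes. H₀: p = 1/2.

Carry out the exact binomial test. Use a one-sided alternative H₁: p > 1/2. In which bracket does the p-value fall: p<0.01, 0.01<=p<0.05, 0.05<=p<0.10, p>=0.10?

p-value bracket: 0.05<=p<0.10

Exact binomial: n=15, k=11, p₀=1/2=0.5000
P(X≥11) from Σ C(n,i)·p₀^i·(1−p₀)^(n−i)
p-value (one-sided, H₁ greater) = 0.05923
→ bracket: 0.05<=p<0.10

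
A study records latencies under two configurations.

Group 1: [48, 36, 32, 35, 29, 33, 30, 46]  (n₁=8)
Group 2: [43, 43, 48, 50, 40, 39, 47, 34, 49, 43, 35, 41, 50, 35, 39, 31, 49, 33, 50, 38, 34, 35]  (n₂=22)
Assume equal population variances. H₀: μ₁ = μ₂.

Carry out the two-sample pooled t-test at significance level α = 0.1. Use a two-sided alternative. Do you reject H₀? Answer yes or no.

reject H₀: yes

x̄₁=36.125, s₁=7.120, n₁=8
x̄₂=41.182, s₂=6.382, n₂=22
s_p² = [7·7.120² + 21·6.382²]/28 = 43.2196
SE = √(s_p²·(1/8+1/22)) = 2.7142
t = (36.125−41.182)/2.7142 = -1.8631
df = 28
p-value (two-sided) = 0.07297
At α=0.1: p < α → reject H₀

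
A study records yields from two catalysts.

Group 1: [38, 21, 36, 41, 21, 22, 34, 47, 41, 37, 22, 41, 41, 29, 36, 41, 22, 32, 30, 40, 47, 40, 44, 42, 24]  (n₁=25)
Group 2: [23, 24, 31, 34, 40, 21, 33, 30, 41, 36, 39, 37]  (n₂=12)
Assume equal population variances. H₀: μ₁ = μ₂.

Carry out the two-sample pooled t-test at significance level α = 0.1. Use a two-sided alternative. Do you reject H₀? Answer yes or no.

reject H₀: no

x̄₁=34.760, s₁=8.545, n₁=25
x̄₂=32.417, s₂=6.802, n₂=12
s_p² = [24·8.545² + 11·6.802²]/35 = 64.6136
SE = √(s_p²·(1/25+1/12)) = 2.8229
t = (34.760−32.417)/2.8229 = 0.8301
df = 35
p-value (two-sided) = 0.41211
At α=0.1: p ≥ α → fail to reject H₀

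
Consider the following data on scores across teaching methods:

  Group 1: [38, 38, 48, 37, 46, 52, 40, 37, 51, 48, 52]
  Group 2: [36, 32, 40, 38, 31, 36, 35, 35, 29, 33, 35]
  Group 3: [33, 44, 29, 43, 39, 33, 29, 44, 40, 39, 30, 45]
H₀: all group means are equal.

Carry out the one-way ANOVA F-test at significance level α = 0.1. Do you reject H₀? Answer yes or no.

reject H₀: yes

Group means [44.27, 34.55, 37.33], grand mean 38.676
SSB = Σnᵢ(x̄ᵢ−x̄)² = 553.865; SSW = ΣΣ(x−x̄ᵢ)² = 919.576
MSB = 553.865/2 = 276.9327; MSW = 919.576/31 = 29.6637
F = MSB/MSW = 9.3357
df = (2, 31)
p-value (upper-tail) = 0.00067
At α=0.1: p < α → reject H₀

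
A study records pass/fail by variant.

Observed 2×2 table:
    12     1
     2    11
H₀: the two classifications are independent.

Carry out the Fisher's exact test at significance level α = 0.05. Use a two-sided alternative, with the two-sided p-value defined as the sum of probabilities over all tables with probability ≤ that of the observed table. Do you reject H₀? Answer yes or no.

reject H₀: yes

Margins: r₁=13, r₂=13, c₁=14, c₂=12, n=26
p_obs = C(13,12)·C(13,2)/C(26,14); sum pmf over tables with pmf ≤ p_obs
p-value (two-sided) = 0.00021
At α=0.05: p < α → reject H₀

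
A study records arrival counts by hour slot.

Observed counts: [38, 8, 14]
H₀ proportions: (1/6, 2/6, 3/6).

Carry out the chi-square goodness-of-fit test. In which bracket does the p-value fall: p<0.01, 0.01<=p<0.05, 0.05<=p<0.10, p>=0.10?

n = 60; E_i = n·p_i = [10.00, 20.00, 30.00]
χ² = (38−10.00)²/10.00 + (8−20.00)²/20.00 + (14−30.00)²/30.00 = 94.1333
df = 2
p-value (upper-tail) = 0.00000
→ bracket: p<0.01

p-value bracket: p<0.01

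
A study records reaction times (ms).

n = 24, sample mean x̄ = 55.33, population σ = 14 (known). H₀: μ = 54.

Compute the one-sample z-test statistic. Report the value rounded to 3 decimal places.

test statistic = 0.465

SE = σ/√n = 14/√24 = 2.8577
z = (x̄−μ₀)/SE = (55.33−54)/2.8577 = 0.4654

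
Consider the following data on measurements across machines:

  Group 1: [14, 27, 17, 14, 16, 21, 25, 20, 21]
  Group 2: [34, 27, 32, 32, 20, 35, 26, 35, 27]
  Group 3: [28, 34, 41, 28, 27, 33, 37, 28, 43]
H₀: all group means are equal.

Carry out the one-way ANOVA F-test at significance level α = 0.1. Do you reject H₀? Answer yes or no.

reject H₀: yes

Group means [19.44, 29.78, 33.22], grand mean 27.481
SSB = Σnᵢ(x̄ᵢ−x̄)² = 925.407; SSW = ΣΣ(x−x̄ᵢ)² = 669.333
MSB = 925.407/2 = 462.7037; MSW = 669.333/24 = 27.8889
F = MSB/MSW = 16.5910
df = (2, 24)
p-value (upper-tail) = 0.00003
At α=0.1: p < α → reject H₀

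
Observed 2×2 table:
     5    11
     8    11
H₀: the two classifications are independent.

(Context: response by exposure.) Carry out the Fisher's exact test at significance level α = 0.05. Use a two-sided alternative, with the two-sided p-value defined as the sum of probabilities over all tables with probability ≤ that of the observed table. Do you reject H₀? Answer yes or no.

reject H₀: no

Margins: r₁=16, r₂=19, c₁=13, c₂=22, n=35
p_obs = C(16,5)·C(19,8)/C(35,13); sum pmf over tables with pmf ≤ p_obs
p-value (two-sided) = 0.72668
At α=0.05: p ≥ α → fail to reject H₀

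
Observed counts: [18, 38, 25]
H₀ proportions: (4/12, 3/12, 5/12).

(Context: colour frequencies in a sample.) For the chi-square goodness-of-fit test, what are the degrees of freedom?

df = k − 1 = 3 − 1 = 2

degrees of freedom = 2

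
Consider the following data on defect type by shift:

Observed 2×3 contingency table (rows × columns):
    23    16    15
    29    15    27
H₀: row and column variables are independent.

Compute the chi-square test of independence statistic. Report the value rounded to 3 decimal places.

test statistic = 1.876

Row totals [54, 71], col totals [52, 31, 42], n=125
χ² = (23−22.46)²/22.46 + (16−13.39)²/13.39 + (15−18.14)²/18.14 + (29−29.54)²/29.54 + (15−17.61)²/17.61 + (27−23.86)²/23.86 = 1.8758
df = 2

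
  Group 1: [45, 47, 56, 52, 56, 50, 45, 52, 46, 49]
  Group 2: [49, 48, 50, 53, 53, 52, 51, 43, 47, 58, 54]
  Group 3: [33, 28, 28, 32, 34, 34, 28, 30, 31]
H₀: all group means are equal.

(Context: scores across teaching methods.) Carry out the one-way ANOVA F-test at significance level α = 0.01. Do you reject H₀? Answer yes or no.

Group means [49.80, 50.73, 30.89], grand mean 44.467
SSB = Σnᵢ(x̄ᵢ−x̄)² = 2374.796; SSW = ΣΣ(x−x̄ᵢ)² = 366.671
MSB = 2374.796/2 = 1187.3980; MSW = 366.671/27 = 13.5804
F = MSB/MSW = 87.4347
df = (2, 27)
p-value (upper-tail) = 0.00000
At α=0.01: p < α → reject H₀

reject H₀: yes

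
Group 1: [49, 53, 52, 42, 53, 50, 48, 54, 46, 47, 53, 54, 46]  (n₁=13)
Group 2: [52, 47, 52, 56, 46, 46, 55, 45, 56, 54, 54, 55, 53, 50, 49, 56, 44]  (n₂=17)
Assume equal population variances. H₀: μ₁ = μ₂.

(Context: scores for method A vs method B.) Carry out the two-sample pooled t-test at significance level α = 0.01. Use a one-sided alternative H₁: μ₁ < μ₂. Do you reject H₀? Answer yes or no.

reject H₀: no

x̄₁=49.769, s₁=3.789, n₁=13
x̄₂=51.176, s₂=4.231, n₂=17
s_p² = [12·3.789² + 16·4.231²]/28 = 16.3849
SE = √(s_p²·(1/13+1/17)) = 1.4914
t = (49.769−51.176)/1.4914 = -0.9436
df = 28
p-value (one-sided, H₁ less) = 0.17673
At α=0.01: p ≥ α → fail to reject H₀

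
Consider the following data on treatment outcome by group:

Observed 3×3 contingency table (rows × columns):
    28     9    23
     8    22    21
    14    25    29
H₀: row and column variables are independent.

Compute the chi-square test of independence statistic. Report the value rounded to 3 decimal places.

Row totals [60, 51, 68], col totals [50, 56, 73], n=179
χ² = (28−16.76)²/16.76 + (9−18.77)²/18.77 + (23−24.47)²/24.47 + (8−14.25)²/14.25 + (22−15.96)²/15.96 + (21−20.80)²/20.80 + (14−18.99)²/18.99 + (25−21.27)²/21.27 + (29−27.73)²/27.73 = 19.7671
df = 4

test statistic = 19.767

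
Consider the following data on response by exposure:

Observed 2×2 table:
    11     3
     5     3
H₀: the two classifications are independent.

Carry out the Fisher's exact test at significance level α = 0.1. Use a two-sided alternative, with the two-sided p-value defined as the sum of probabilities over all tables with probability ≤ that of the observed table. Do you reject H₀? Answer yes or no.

Margins: r₁=14, r₂=8, c₁=16, c₂=6, n=22
p_obs = C(14,11)·C(8,5)/C(22,16); sum pmf over tables with pmf ≤ p_obs
p-value (two-sided) = 0.62436
At α=0.1: p ≥ α → fail to reject H₀

reject H₀: no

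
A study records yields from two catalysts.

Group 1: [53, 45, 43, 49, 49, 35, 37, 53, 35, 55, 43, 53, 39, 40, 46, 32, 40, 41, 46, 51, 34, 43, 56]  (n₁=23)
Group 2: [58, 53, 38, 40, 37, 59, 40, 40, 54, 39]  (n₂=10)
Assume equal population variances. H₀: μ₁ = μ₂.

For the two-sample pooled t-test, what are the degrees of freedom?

degrees of freedom = 31

df = n₁ + n₂ − 2 = 23 + 10 − 2 = 31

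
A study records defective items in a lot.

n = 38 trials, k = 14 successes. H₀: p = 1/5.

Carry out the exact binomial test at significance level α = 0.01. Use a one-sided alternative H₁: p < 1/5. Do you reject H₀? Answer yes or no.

Exact binomial: n=38, k=14, p₀=1/5=0.2000
P(X≤14) from Σ C(n,i)·p₀^i·(1−p₀)^(n−i)
p-value (one-sided, H₁ less) = 0.99545
At α=0.01: p ≥ α → fail to reject H₀

reject H₀: no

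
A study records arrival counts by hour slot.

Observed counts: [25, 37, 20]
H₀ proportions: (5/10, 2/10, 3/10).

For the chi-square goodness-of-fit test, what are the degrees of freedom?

degrees of freedom = 2

df = k − 1 = 3 − 1 = 2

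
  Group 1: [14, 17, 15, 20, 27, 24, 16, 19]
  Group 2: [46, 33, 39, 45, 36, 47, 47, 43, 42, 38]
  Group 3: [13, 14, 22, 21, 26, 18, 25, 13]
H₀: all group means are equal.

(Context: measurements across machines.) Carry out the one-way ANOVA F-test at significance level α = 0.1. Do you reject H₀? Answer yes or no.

reject H₀: yes

Group means [19.00, 41.60, 19.00], grand mean 27.692
SSB = Σnᵢ(x̄ᵢ−x̄)² = 3143.138; SSW = ΣΣ(x−x̄ᵢ)² = 556.400
MSB = 3143.138/2 = 1571.5692; MSW = 556.400/23 = 24.1913
F = MSB/MSW = 64.9642
df = (2, 23)
p-value (upper-tail) = 0.00000
At α=0.1: p < α → reject H₀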